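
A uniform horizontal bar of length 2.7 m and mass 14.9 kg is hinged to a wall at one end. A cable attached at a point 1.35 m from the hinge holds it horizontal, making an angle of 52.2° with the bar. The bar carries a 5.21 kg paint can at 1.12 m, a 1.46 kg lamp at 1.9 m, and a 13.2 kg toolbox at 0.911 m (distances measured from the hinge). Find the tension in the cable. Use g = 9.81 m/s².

T ≈ 375 N

Sum moments about the hinge (the unknown hinge reaction has zero arm there).
Beam weight: 14.9 × 9.81 = 146.2 N down at 1.35 m → arm 1.35 m, τ = 146.2 × 1.35 = 197.4 N·m clockwise.
Paint can: 5.21 × 9.81 = 51.11 N down at 1.12 m → arm 1.12 m, τ = 51.11 × 1.12 = 57.24 N·m clockwise.
Lamp: 1.46 × 9.81 = 14.32 N down at 1.9 m → arm 1.9 m, τ = 14.32 × 1.9 = 27.21 N·m clockwise.
Toolbox: 13.2 × 9.81 = 129.5 N down at 0.911 m → arm 0.911 m, τ = 129.5 × 0.911 = 118 N·m clockwise.
Total clockwise load moment = 399.9 N·m.
The cable tension T acts at 1.35 m; only its component perpendicular to the bar, T sinθ, produces torque. sin 52.2° = 0.7902.
Balancing moments: T × 1.35 × 0.7902 = 399.9, giving T = 399.9 / 1.067 = 375 N.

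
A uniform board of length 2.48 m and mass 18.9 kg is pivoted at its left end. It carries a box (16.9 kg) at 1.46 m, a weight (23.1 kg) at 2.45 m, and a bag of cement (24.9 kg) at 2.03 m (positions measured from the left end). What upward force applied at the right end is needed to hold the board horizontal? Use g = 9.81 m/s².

F ≈ 614 N

Choose the left end as the axis so the unknown pivot reaction has zero arm there.
Beam weight: 18.9 × 9.81 = 185.4 N down at 1.24 m → arm 1.24 m, τ = 185.4 × 1.24 = 229.9 N·m clockwise.
Box: 16.9 × 9.81 = 165.8 N down at 1.46 m → arm 1.46 m, τ = 165.8 × 1.46 = 242.1 N·m clockwise.
Weight: 23.1 × 9.81 = 226.6 N down at 2.45 m → arm 2.45 m, τ = 226.6 × 2.45 = 555.2 N·m clockwise.
Bag of cement: 24.9 × 9.81 = 244.3 N down at 2.03 m → arm 2.03 m, τ = 244.3 × 2.03 = 495.9 N·m clockwise.
Net moment of the loads = 1523 N·m clockwise.
The upward force F acts at the right end, arm 2.48 m, giving F × 2.48 counterclockwise.
Στ = 0 ⇒ F × 2.48 = 1523 ⇒ F = 1523 / 2.48 = 614 N.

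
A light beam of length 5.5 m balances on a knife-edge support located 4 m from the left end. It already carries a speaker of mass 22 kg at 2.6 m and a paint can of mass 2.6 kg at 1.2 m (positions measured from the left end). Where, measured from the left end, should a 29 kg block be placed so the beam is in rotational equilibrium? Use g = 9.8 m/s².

Sum moments about the knife-edge support (at 4 m from the left end) (the support reaction has zero arm there).
Speaker: 22 × 9.8 = 215.6 N down at 2.6 m → arm 1.4 m, τ = 215.6 × 1.4 = 301.8 N·m counterclockwise.
Paint can: 2.6 × 9.8 = 25.48 N down at 1.2 m → arm 2.8 m, τ = 25.48 × 2.8 = 71.34 N·m counterclockwise.
Net moment of existing loads = 373.1 N·m counterclockwise.
The block weighs 29 × 9.8 = 284.2 N and must supply an equal clockwise moment, so its lever arm about the knife-edge support is 373.1 / 284.2 = 1.31 m.
That puts it at 4 + 1.31 = 5.31 m from the left end.

x ≈ 5.31 m from the left end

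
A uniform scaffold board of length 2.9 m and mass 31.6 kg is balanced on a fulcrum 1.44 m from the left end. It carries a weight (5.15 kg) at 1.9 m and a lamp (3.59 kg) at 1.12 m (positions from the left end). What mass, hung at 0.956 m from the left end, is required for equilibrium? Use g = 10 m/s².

m ≈ 3.17 kg

Choose the fulcrum (at 1.44 m from the left end) as the axis so the support reaction has zero arm there.
Beam weight: 31.6 × 10 = 316 N down at 1.45 m → arm 0.01 m, τ = 316 × 0.01 = 3.16 N·m clockwise.
Weight: 5.15 × 10 = 51.5 N down at 1.9 m → arm 0.46 m, τ = 51.5 × 0.46 = 23.69 N·m clockwise.
Lamp: 3.59 × 10 = 35.9 N down at 1.12 m → arm 0.32 m, τ = 35.9 × 0.32 = 11.49 N·m counterclockwise.
Net moment of known loads = 15.36 N·m clockwise.
An unknown mass m at 0.956 m has arm 0.484 m; its moment is m·g·0.484 counterclockwise.
For rotational equilibrium, m × 10 × 0.484 = 15.36, so m = 15.36 / (10 × 0.484) = 3.17 kg.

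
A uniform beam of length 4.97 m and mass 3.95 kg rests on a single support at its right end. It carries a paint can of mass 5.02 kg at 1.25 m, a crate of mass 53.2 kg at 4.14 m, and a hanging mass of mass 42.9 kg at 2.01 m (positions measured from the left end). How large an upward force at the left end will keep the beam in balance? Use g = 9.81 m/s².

F ≈ 394 N

Take moments about the right end.
Beam weight: 3.95 × 9.81 = 38.75 N down at 2.485 m → arm 2.485 m, τ = 38.75 × 2.485 = 96.29 N·m counterclockwise.
Paint can: 5.02 × 9.81 = 49.25 N down at 1.25 m → arm 3.72 m, τ = 49.25 × 3.72 = 183.2 N·m counterclockwise.
Crate: 53.2 × 9.81 = 521.9 N down at 4.14 m → arm 0.83 m, τ = 521.9 × 0.83 = 433.2 N·m counterclockwise.
Hanging mass: 42.9 × 9.81 = 420.8 N down at 2.01 m → arm 2.96 m, τ = 420.8 × 2.96 = 1246 N·m counterclockwise.
Net moment of the loads = 1959 N·m counterclockwise.
The upward force F acts at the left end, arm 4.97 m, giving F × 4.97 clockwise.
Setting net torque to zero: F × 4.97 = 1959 → F = 1959 / 4.97 = 394 N.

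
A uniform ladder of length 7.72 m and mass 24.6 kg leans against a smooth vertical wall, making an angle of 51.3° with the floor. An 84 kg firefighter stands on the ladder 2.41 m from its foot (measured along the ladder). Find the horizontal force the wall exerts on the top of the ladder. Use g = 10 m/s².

N_wall ≈ 309 N

Choose the foot of the ladder as the axis so the floor normal and friction both act there and drop out.
Ladder weight 24.6×10 = 246 N acts at 3.86 m along the ladder; its horizontal arm is 3.86·cos51.3° = 2.413 m → τ = 593.6 N·m clockwise.
Firefighter: 84×10 = 840 N at 2.41 m → arm 1.507 m → τ = 1266 N·m clockwise.
Wall normal N acts horizontally at the top; its moment arm is the height L sinθ = 7.72·sin51.3° = 6.025 m, counterclockwise.
Στ = 0 ⇒ N × 6.025 = 1860 ⇒ N = 309 N.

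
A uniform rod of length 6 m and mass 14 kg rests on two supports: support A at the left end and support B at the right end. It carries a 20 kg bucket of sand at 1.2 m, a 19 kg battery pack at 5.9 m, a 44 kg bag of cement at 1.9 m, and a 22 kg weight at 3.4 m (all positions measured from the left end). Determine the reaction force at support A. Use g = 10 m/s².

Take moments about support B.
Beam weight: 14 × 10 = 140 N down at 3 m → arm 3 m, τ = 140 × 3 = 420 N·m counterclockwise.
Bucket of sand: 20 × 10 = 200 N down at 1.2 m → arm 4.8 m, τ = 200 × 4.8 = 960 N·m counterclockwise.
Battery pack: 19 × 10 = 190 N down at 5.9 m → arm 0.1 m, τ = 190 × 0.1 = 19 N·m counterclockwise.
Bag of cement: 44 × 10 = 440 N down at 1.9 m → arm 4.1 m, τ = 440 × 4.1 = 1804 N·m counterclockwise.
Weight: 22 × 10 = 220 N down at 3.4 m → arm 2.6 m, τ = 220 × 2.6 = 572 N·m counterclockwise.
Net load moment about support B = 3775 N·m counterclockwise.
Reaction R at support A is upward at 0 m, arm 6 m → moment R × 6 clockwise.
Στ = 0 ⇒ R × 6 = 3775 ⇒ R = 629 N.

R_A ≈ 629 N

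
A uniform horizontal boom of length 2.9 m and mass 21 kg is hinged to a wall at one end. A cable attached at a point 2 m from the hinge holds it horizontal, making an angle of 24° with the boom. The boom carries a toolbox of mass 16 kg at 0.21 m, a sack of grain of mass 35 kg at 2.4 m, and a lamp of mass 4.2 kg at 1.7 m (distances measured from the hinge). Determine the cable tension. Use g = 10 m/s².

T ≈ 1540 N

Taking torques about the hinge:
Beam weight: 21 × 10 = 210 N down at 1.45 m → arm 1.45 m, τ = 210 × 1.45 = 304.5 N·m clockwise.
Toolbox: 16 × 10 = 160 N down at 0.21 m → arm 0.21 m, τ = 160 × 0.21 = 33.6 N·m clockwise.
Sack of grain: 35 × 10 = 350 N down at 2.4 m → arm 2.4 m, τ = 350 × 2.4 = 840 N·m clockwise.
Lamp: 4.2 × 10 = 42 N down at 1.7 m → arm 1.7 m, τ = 42 × 1.7 = 71.4 N·m clockwise.
Total clockwise load moment = 1250 N·m.
The cable tension T acts at 2 m; only its component perpendicular to the boom, T sinθ, produces torque. sin 24° = 0.4067.
Balancing moments: T × 2 × 0.4067 = 1250, giving T = 1250 / 0.8134 = 1540 N.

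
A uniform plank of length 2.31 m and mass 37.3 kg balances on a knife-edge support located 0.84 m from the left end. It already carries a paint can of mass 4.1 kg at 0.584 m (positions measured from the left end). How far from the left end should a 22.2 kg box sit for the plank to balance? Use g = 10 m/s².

x ≈ 0.358 m from the left end

About the knife-edge support (at 0.84 m from the left end):
Beam weight: 37.3 × 10 = 373 N down at 1.155 m → arm 0.315 m, τ = 373 × 0.315 = 117.5 N·m clockwise.
Paint can: 4.1 × 10 = 41 N down at 0.584 m → arm 0.256 m, τ = 41 × 0.256 = 10.5 N·m counterclockwise.
Net moment of existing loads = 107 N·m clockwise.
The box weighs 22.2 × 10 = 222 N and must supply an equal counterclockwise moment, so its lever arm about the knife-edge support is 107 / 222 = 0.482 m.
That puts it at 0.84 − 0.482 = 0.358 m from the left end.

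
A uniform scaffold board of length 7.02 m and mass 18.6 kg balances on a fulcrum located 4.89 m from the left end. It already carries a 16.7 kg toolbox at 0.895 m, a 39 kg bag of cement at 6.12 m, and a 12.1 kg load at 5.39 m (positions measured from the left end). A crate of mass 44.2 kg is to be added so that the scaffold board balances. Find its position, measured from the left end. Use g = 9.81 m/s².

x ≈ 5.76 m from the left end

Choose the fulcrum (at 4.89 m from the left end) as the axis so the support reaction has zero arm there.
Beam weight: 18.6 × 9.81 = 182.5 N down at 3.51 m → arm 1.38 m, τ = 182.5 × 1.38 = 251.8 N·m counterclockwise.
Toolbox: 16.7 × 9.81 = 163.8 N down at 0.895 m → arm 3.995 m, τ = 163.8 × 3.995 = 654.4 N·m counterclockwise.
Bag of cement: 39 × 9.81 = 382.6 N down at 6.12 m → arm 1.23 m, τ = 382.6 × 1.23 = 470.6 N·m clockwise.
Load: 12.1 × 9.81 = 118.7 N down at 5.39 m → arm 0.5 m, τ = 118.7 × 0.5 = 59.35 N·m clockwise.
Net moment of existing loads = 376.2 N·m counterclockwise.
The crate weighs 44.2 × 9.81 = 433.6 N and must supply an equal clockwise moment, so its lever arm about the fulcrum is 376.2 / 433.6 = 0.868 m.
That puts it at 4.89 + 0.868 = 5.76 m from the left end.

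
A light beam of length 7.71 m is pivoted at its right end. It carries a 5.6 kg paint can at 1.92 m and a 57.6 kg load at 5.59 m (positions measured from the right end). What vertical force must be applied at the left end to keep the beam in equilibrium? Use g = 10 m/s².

F ≈ 432 N

About the right end:
Paint can: 5.6 × 10 = 56 N down at 1.92 m → arm 1.92 m, τ = 56 × 1.92 = 107.5 N·m counterclockwise.
Load: 57.6 × 10 = 576 N down at 5.59 m → arm 5.59 m, τ = 576 × 5.59 = 3220 N·m counterclockwise.
Net moment of the loads = 3328 N·m counterclockwise.
The upward force F acts at the left end, arm 7.71 m, giving F × 7.71 clockwise.
For rotational equilibrium, F × 7.71 = 3328, so F = 3328 / 7.71 = 432 N.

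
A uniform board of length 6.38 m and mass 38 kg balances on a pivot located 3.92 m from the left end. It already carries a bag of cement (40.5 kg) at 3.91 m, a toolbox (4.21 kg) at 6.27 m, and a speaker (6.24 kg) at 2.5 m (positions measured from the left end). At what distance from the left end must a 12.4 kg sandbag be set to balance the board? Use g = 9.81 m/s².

x ≈ 6.11 m from the left end

Sum moments about the pivot (at 3.92 m from the left end) (the support reaction has zero arm there).
Beam weight: 38 × 9.81 = 372.8 N down at 3.19 m → arm 0.73 m, τ = 372.8 × 0.73 = 272.1 N·m counterclockwise.
Bag of cement: 40.5 × 9.81 = 397.3 N down at 3.91 m → arm 0.01 m, τ = 397.3 × 0.01 = 3.973 N·m counterclockwise.
Toolbox: 4.21 × 9.81 = 41.3 N down at 6.27 m → arm 2.35 m, τ = 41.3 × 2.35 = 97.05 N·m clockwise.
Speaker: 6.24 × 9.81 = 61.21 N down at 2.5 m → arm 1.42 m, τ = 61.21 × 1.42 = 86.92 N·m counterclockwise.
Net moment of existing loads = 265.9 N·m counterclockwise.
The sandbag weighs 12.4 × 9.81 = 121.6 N and must supply an equal clockwise moment, so its lever arm about the pivot is 265.9 / 121.6 = 2.19 m.
That puts it at 3.92 + 2.19 = 6.11 m from the left end.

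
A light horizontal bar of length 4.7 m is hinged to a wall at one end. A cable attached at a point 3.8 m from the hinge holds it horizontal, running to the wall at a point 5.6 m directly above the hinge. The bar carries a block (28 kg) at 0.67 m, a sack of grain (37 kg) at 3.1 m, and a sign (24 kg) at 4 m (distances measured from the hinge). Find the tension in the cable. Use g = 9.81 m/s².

T ≈ 716 N

Taking torques about the hinge:
Block: 28 × 9.81 = 274.7 N down at 0.67 m → arm 0.67 m, τ = 274.7 × 0.67 = 184 N·m clockwise.
Sack of grain: 37 × 9.81 = 363 N down at 3.1 m → arm 3.1 m, τ = 363 × 3.1 = 1125 N·m clockwise.
Sign: 24 × 9.81 = 235.4 N down at 4 m → arm 4 m, τ = 235.4 × 4 = 941.6 N·m clockwise.
Total clockwise load moment = 2251 N·m.
The cable tension T acts at 3.8 m; only its component perpendicular to the bar, T sinθ, produces torque. sinθ = h/√(h²+d²) = 5.6/√(5.6²+3.8²) = 0.8275.
Balancing moments: T × 3.8 × 0.8275 = 2251, giving T = 2251 / 3.144 = 716 N.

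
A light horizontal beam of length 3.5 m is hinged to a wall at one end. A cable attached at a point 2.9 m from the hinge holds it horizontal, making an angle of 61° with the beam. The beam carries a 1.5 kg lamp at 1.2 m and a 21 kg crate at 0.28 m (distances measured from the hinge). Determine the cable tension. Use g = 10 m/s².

T ≈ 30.3 N

Taking torques about the hinge:
Lamp: 1.5 × 10 = 15 N down at 1.2 m → arm 1.2 m, τ = 15 × 1.2 = 18 N·m clockwise.
Crate: 21 × 10 = 210 N down at 0.28 m → arm 0.28 m, τ = 210 × 0.28 = 58.8 N·m clockwise.
Total clockwise load moment = 76.8 N·m.
The cable tension T acts at 2.9 m; only its component perpendicular to the beam, T sinθ, produces torque. sin 61° = 0.8746.
For rotational equilibrium, T × 2.9 × 0.8746 = 76.8, so T = 76.8 / 2.536 = 30.3 N.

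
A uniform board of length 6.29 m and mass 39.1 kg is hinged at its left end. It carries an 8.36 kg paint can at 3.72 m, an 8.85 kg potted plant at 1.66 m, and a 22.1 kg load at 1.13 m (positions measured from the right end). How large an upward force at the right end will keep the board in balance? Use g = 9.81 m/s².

F ≈ 467 N

About the left end:
Beam weight: 39.1 × 9.81 = 383.6 N down at 3.145 m → arm 3.145 m, τ = 383.6 × 3.145 = 1206 N·m clockwise.
Paint can: 8.36 × 9.81 = 82.01 N down at 3.72 m → arm 2.57 m, τ = 82.01 × 2.57 = 210.8 N·m clockwise.
Potted plant: 8.85 × 9.81 = 86.82 N down at 1.66 m → arm 4.63 m, τ = 86.82 × 4.63 = 402 N·m clockwise.
Load: 22.1 × 9.81 = 216.8 N down at 1.13 m → arm 5.16 m, τ = 216.8 × 5.16 = 1119 N·m clockwise.
Net moment of the loads = 2938 N·m clockwise.
The upward force F acts at the right end, arm 6.29 m, giving F × 6.29 counterclockwise.
Στ = 0 ⇒ F × 6.29 = 2938 ⇒ F = 2938 / 6.29 = 467 N.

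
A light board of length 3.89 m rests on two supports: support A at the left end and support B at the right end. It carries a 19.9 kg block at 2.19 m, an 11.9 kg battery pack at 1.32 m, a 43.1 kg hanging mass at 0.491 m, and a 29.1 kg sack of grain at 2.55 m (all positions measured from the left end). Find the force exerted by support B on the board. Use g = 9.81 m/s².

R_B ≈ 390 N

Sum moments about support A (its reaction then has zero moment arm).
Block: 19.9 × 9.81 = 195.2 N down at 2.19 m → arm 2.19 m, τ = 195.2 × 2.19 = 427.5 N·m clockwise.
Battery pack: 11.9 × 9.81 = 116.7 N down at 1.32 m → arm 1.32 m, τ = 116.7 × 1.32 = 154 N·m clockwise.
Hanging mass: 43.1 × 9.81 = 422.8 N down at 0.491 m → arm 0.491 m, τ = 422.8 × 0.491 = 207.6 N·m clockwise.
Sack of grain: 29.1 × 9.81 = 285.5 N down at 2.55 m → arm 2.55 m, τ = 285.5 × 2.55 = 728 N·m clockwise.
Net load moment about support A = 1517 N·m clockwise.
Reaction R at support B is upward at 3.89 m, arm 3.89 m → moment R × 3.89 counterclockwise.
For rotational equilibrium, R × 3.89 = 1517, so R = 390 N.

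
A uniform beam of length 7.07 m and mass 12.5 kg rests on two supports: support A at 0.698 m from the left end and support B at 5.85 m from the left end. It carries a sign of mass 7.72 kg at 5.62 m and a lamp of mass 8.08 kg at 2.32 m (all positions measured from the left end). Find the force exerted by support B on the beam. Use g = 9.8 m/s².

R_B ≈ 165 N

Taking torques about support A:
Beam weight: 12.5 × 9.8 = 122.5 N down at 3.535 m → arm 2.837 m, τ = 122.5 × 2.837 = 347.5 N·m clockwise.
Sign: 7.72 × 9.8 = 75.66 N down at 5.62 m → arm 4.922 m, τ = 75.66 × 4.922 = 372.4 N·m clockwise.
Lamp: 8.08 × 9.8 = 79.18 N down at 2.32 m → arm 1.622 m, τ = 79.18 × 1.622 = 128.4 N·m clockwise.
Net load moment about support A = 848.3 N·m clockwise.
Reaction R at support B is upward at 5.85 m, arm 5.152 m → moment R × 5.152 counterclockwise.
Setting net torque to zero: R × 5.152 = 848.3 → R = 165 N.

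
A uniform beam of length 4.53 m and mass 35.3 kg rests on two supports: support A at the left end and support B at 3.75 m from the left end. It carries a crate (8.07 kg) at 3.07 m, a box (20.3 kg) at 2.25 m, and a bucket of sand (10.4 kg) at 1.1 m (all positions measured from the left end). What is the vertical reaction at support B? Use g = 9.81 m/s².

Sum moments about support A (its reaction then has zero moment arm).
Beam weight: 35.3 × 9.81 = 346.3 N down at 2.265 m → arm 2.265 m, τ = 346.3 × 2.265 = 784.4 N·m clockwise.
Crate: 8.07 × 9.81 = 79.17 N down at 3.07 m → arm 3.07 m, τ = 79.17 × 3.07 = 243.1 N·m clockwise.
Box: 20.3 × 9.81 = 199.1 N down at 2.25 m → arm 2.25 m, τ = 199.1 × 2.25 = 448 N·m clockwise.
Bucket of sand: 10.4 × 9.81 = 102 N down at 1.1 m → arm 1.1 m, τ = 102 × 1.1 = 112.2 N·m clockwise.
Net load moment about support A = 1588 N·m clockwise.
Reaction R at support B is upward at 3.75 m, arm 3.75 m → moment R × 3.75 counterclockwise.
For rotational equilibrium, R × 3.75 = 1588, so R = 423 N.

R_B ≈ 423 N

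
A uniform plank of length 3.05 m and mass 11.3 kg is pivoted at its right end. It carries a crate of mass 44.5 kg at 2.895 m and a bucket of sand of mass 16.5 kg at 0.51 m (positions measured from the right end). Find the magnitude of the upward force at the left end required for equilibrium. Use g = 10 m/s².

Sum moments about the right end (the unknown pivot reaction has zero arm there).
Beam weight: 11.3 × 10 = 113 N down at 1.525 m → arm 1.525 m, τ = 113 × 1.525 = 172.3 N·m counterclockwise.
Crate: 44.5 × 10 = 445 N down at 2.895 m → arm 2.895 m, τ = 445 × 2.895 = 1288 N·m counterclockwise.
Bucket of sand: 16.5 × 10 = 165 N down at 0.51 m → arm 0.51 m, τ = 165 × 0.51 = 84.15 N·m counterclockwise.
Net moment of the loads = 1544 N·m counterclockwise.
The upward force F acts at the left end, arm 3.05 m, giving F × 3.05 clockwise.
Στ = 0 ⇒ F × 3.05 = 1544 ⇒ F = 1544 / 3.05 = 506 N.

F ≈ 506 N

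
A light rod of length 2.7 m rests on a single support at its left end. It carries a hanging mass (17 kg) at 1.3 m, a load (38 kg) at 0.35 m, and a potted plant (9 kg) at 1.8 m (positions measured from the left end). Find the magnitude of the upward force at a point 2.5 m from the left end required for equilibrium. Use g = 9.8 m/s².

F ≈ 202 N

About the left end:
Hanging mass: 17 × 9.8 = 166.6 N down at 1.3 m → arm 1.3 m, τ = 166.6 × 1.3 = 216.6 N·m clockwise.
Load: 38 × 9.8 = 372.4 N down at 0.35 m → arm 0.35 m, τ = 372.4 × 0.35 = 130.3 N·m clockwise.
Potted plant: 9 × 9.8 = 88.2 N down at 1.8 m → arm 1.8 m, τ = 88.2 × 1.8 = 158.8 N·m clockwise.
Net moment of the loads = 505.7 N·m clockwise.
The upward force F acts at a point 2.5 m from the left end, arm 2.5 m, giving F × 2.5 counterclockwise.
For rotational equilibrium, F × 2.5 = 505.7, so F = 505.7 / 2.5 = 202 N.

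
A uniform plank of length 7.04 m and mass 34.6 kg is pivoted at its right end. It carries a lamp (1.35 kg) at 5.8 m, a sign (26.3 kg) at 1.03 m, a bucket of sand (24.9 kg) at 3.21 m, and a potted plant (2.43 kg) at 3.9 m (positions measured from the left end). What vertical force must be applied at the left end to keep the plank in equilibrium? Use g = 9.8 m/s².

F ≈ 535 N

Take moments about the right end.
Beam weight: 34.6 × 9.8 = 339.1 N down at 3.52 m → arm 3.52 m, τ = 339.1 × 3.52 = 1194 N·m counterclockwise.
Lamp: 1.35 × 9.8 = 13.23 N down at 5.8 m → arm 1.24 m, τ = 13.23 × 1.24 = 16.41 N·m counterclockwise.
Sign: 26.3 × 9.8 = 257.7 N down at 1.03 m → arm 6.01 m, τ = 257.7 × 6.01 = 1549 N·m counterclockwise.
Bucket of sand: 24.9 × 9.8 = 244 N down at 3.21 m → arm 3.83 m, τ = 244 × 3.83 = 934.5 N·m counterclockwise.
Potted plant: 2.43 × 9.8 = 23.81 N down at 3.9 m → arm 3.14 m, τ = 23.81 × 3.14 = 74.76 N·m counterclockwise.
Net moment of the loads = 3769 N·m counterclockwise.
The upward force F acts at the left end, arm 7.04 m, giving F × 7.04 clockwise.
For rotational equilibrium, F × 7.04 = 3769, so F = 3769 / 7.04 = 535 N.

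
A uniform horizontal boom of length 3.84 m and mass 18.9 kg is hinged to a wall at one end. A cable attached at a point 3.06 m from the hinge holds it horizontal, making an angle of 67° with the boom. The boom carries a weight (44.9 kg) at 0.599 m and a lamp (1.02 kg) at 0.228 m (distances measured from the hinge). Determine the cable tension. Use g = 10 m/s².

T ≈ 225 N

Take moments about the hinge.
Beam weight: 18.9 × 10 = 189 N down at 1.92 m → arm 1.92 m, τ = 189 × 1.92 = 362.9 N·m clockwise.
Weight: 44.9 × 10 = 449 N down at 0.599 m → arm 0.599 m, τ = 449 × 0.599 = 269 N·m clockwise.
Lamp: 1.02 × 10 = 10.2 N down at 0.228 m → arm 0.228 m, τ = 10.2 × 0.228 = 2.326 N·m clockwise.
Total clockwise load moment = 634.2 N·m.
The cable tension T acts at 3.06 m; only its component perpendicular to the boom, T sinθ, produces torque. sin 67° = 0.9205.
Στ = 0 ⇒ T × 3.06 × 0.9205 = 634.2 ⇒ T = 634.2 / 2.817 = 225 N.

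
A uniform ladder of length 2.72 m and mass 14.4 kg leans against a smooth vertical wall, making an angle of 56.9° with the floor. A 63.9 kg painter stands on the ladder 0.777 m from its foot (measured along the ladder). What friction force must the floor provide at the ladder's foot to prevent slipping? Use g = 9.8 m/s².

Sum moments about the foot of the ladder (the floor normal and friction both act there and drop out).
Ladder weight 14.4×9.8 = 141.1 N acts at 1.36 m along the ladder; its horizontal arm is 1.36·cos56.9° = 0.7427 m → τ = 104.8 N·m clockwise.
Painter: 63.9×9.8 = 626.2 N at 0.777 m → arm 0.4243 m → τ = 265.7 N·m clockwise.
Wall normal N acts horizontally at the top; its moment arm is the height L sinθ = 2.72·sin56.9° = 2.279 m, counterclockwise.
Balancing moments: N × 2.279 = 370.5, giving N = 163 N.
ΣFx = 0: friction at the foot balances the wall's push, so f = N_wall = 163 N.

f ≈ 163 N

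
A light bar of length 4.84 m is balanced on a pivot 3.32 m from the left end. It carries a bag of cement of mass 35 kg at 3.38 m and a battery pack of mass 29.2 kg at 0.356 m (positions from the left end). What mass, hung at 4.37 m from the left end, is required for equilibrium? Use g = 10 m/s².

m ≈ 80.4 kg

Taking torques about the pivot (at 3.32 m from the left end):
Bag of cement: 35 × 10 = 350 N down at 3.38 m → arm 0.06 m, τ = 350 × 0.06 = 21 N·m clockwise.
Battery pack: 29.2 × 10 = 292 N down at 0.356 m → arm 2.964 m, τ = 292 × 2.964 = 865.5 N·m counterclockwise.
Net moment of known loads = 844.5 N·m counterclockwise.
An unknown mass m at 4.37 m has arm 1.05 m; its moment is m·g·1.05 clockwise.
Στ = 0 ⇒ m × 10 × 1.05 = 844.5 ⇒ m = 844.5 / (10 × 1.05) = 80.4 kg.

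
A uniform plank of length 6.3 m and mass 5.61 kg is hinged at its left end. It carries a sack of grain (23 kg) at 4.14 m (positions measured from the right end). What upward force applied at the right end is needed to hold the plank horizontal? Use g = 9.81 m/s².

F ≈ 105 N

Sum moments about the left end (the unknown pivot reaction has zero arm there).
Beam weight: 5.61 × 9.81 = 55.03 N down at 3.15 m → arm 3.15 m, τ = 55.03 × 3.15 = 173.3 N·m clockwise.
Sack of grain: 23 × 9.81 = 225.6 N down at 4.14 m → arm 2.16 m, τ = 225.6 × 2.16 = 487.3 N·m clockwise.
Net moment of the loads = 660.6 N·m clockwise.
The upward force F acts at the right end, arm 6.3 m, giving F × 6.3 counterclockwise.
Στ = 0 ⇒ F × 6.3 = 660.6 ⇒ F = 660.6 / 6.3 = 105 N.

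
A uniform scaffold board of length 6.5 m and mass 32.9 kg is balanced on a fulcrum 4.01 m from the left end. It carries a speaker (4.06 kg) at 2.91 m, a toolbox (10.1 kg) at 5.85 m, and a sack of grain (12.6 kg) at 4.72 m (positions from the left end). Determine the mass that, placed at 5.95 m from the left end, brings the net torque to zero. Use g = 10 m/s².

m ≈ 1 kg

Take moments about the fulcrum (at 4.01 m from the left end).
Beam weight: 32.9 × 10 = 329 N down at 3.25 m → arm 0.76 m, τ = 329 × 0.76 = 250 N·m counterclockwise.
Speaker: 4.06 × 10 = 40.6 N down at 2.91 m → arm 1.1 m, τ = 40.6 × 1.1 = 44.66 N·m counterclockwise.
Toolbox: 10.1 × 10 = 101 N down at 5.85 m → arm 1.84 m, τ = 101 × 1.84 = 185.8 N·m clockwise.
Sack of grain: 12.6 × 10 = 126 N down at 4.72 m → arm 0.71 m, τ = 126 × 0.71 = 89.46 N·m clockwise.
Net moment of known loads = 19.4 N·m counterclockwise.
An unknown mass m at 5.95 m has arm 1.94 m; its moment is m·g·1.94 clockwise.
Balancing moments: m × 10 × 1.94 = 19.4, giving m = 19.4 / (10 × 1.94) = 1 kg.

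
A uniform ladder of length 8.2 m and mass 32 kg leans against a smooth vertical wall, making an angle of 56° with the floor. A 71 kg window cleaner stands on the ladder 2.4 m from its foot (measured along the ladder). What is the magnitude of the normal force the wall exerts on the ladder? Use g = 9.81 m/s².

N_wall ≈ 243 N

Choose the foot of the ladder as the axis so the floor normal and friction both act there and drop out.
Ladder weight 32×9.81 = 313.9 N acts at 4.1 m along the ladder; its horizontal arm is 4.1·cos56° = 2.293 m → τ = 719.8 N·m clockwise.
Window cleaner: 71×9.81 = 696.5 N at 2.4 m → arm 1.342 m → τ = 934.7 N·m clockwise.
Wall normal N acts horizontally at the top; its moment arm is the height L sinθ = 8.2·sin56° = 6.798 m, counterclockwise.
Balancing moments: N × 6.798 = 1654, giving N = 243 N.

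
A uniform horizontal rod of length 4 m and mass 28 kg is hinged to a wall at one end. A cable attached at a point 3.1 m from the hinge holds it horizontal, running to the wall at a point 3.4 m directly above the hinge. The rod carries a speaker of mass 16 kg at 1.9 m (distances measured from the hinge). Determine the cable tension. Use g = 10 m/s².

Sum moments about the hinge (the unknown hinge reaction has zero arm there).
Beam weight: 28 × 10 = 280 N down at 2 m → arm 2 m, τ = 280 × 2 = 560 N·m clockwise.
Speaker: 16 × 10 = 160 N down at 1.9 m → arm 1.9 m, τ = 160 × 1.9 = 304 N·m clockwise.
Total clockwise load moment = 864 N·m.
The cable tension T acts at 3.1 m; only its component perpendicular to the rod, T sinθ, produces torque. sinθ = h/√(h²+d²) = 3.4/√(3.4²+3.1²) = 0.739.
For rotational equilibrium, T × 3.1 × 0.739 = 864, so T = 864 / 2.291 = 377 N.

T ≈ 377 N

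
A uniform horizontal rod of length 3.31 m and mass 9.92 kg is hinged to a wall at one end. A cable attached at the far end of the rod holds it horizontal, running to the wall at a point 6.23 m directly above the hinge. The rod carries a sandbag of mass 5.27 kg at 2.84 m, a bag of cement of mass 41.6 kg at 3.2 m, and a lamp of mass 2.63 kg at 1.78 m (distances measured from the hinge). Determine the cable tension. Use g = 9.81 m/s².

T ≈ 568 N

About the hinge:
Beam weight: 9.92 × 9.81 = 97.32 N down at 1.655 m → arm 1.655 m, τ = 97.32 × 1.655 = 161.1 N·m clockwise.
Sandbag: 5.27 × 9.81 = 51.7 N down at 2.84 m → arm 2.84 m, τ = 51.7 × 2.84 = 146.8 N·m clockwise.
Bag of cement: 41.6 × 9.81 = 408.1 N down at 3.2 m → arm 3.2 m, τ = 408.1 × 3.2 = 1306 N·m clockwise.
Lamp: 2.63 × 9.81 = 25.8 N down at 1.78 m → arm 1.78 m, τ = 25.8 × 1.78 = 45.92 N·m clockwise.
Total clockwise load moment = 1660 N·m.
The cable tension T acts at 3.31 m; only its component perpendicular to the rod, T sinθ, produces torque. sinθ = h/√(h²+d²) = 6.23/√(6.23²+3.31²) = 0.8831.
For rotational equilibrium, T × 3.31 × 0.8831 = 1660, so T = 1660 / 2.923 = 568 N.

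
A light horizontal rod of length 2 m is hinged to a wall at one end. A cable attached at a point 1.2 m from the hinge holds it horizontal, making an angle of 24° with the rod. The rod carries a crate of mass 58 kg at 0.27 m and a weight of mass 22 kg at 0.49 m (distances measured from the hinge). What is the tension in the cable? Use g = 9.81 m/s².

T ≈ 531 N

Take moments about the hinge.
Crate: 58 × 9.81 = 569 N down at 0.27 m → arm 0.27 m, τ = 569 × 0.27 = 153.6 N·m clockwise.
Weight: 22 × 9.81 = 215.8 N down at 0.49 m → arm 0.49 m, τ = 215.8 × 0.49 = 105.7 N·m clockwise.
Total clockwise load moment = 259.3 N·m.
The cable tension T acts at 1.2 m; only its component perpendicular to the rod, T sinθ, produces torque. sin 24° = 0.4067.
Στ = 0 ⇒ T × 1.2 × 0.4067 = 259.3 ⇒ T = 259.3 / 0.488 = 531 N.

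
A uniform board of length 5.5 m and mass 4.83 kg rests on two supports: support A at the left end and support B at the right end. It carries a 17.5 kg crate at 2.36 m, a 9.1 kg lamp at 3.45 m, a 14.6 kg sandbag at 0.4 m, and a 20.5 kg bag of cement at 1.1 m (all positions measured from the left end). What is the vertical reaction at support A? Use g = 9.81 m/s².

Taking torques about support B:
Beam weight: 4.83 × 9.81 = 47.38 N down at 2.75 m → arm 2.75 m, τ = 47.38 × 2.75 = 130.3 N·m counterclockwise.
Crate: 17.5 × 9.81 = 171.7 N down at 2.36 m → arm 3.14 m, τ = 171.7 × 3.14 = 539.1 N·m counterclockwise.
Lamp: 9.1 × 9.81 = 89.27 N down at 3.45 m → arm 2.05 m, τ = 89.27 × 2.05 = 183 N·m counterclockwise.
Sandbag: 14.6 × 9.81 = 143.2 N down at 0.4 m → arm 5.1 m, τ = 143.2 × 5.1 = 730.3 N·m counterclockwise.
Bag of cement: 20.5 × 9.81 = 201.1 N down at 1.1 m → arm 4.4 m, τ = 201.1 × 4.4 = 884.8 N·m counterclockwise.
Net load moment about support B = 2468 N·m counterclockwise.
Reaction R at support A is upward at 0 m, arm 5.5 m → moment R × 5.5 clockwise.
For rotational equilibrium, R × 5.5 = 2468, so R = 449 N.

R_A ≈ 449 N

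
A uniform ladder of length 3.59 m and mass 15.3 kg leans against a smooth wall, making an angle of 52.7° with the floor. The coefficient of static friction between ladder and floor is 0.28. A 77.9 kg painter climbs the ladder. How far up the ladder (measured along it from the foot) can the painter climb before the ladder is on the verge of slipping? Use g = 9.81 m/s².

About the foot of the ladder:
Ladder weight 15.3×9.81 = 150.1 N acts at 1.795 m along the ladder; its horizontal arm is 1.795·cos52.7° = 1.088 m → τ = 163.3 N·m clockwise.
Painter weight 77.9×9.81 = 764.2 N at distance d → arm d·cos52.7° → τ = 764.2·d·0.606 clockwise.
Wall normal N at the top has arm L sinθ = 2.856 m counterclockwise, so Στ = 0 gives N·2.856 = 163.3 + 463.1·d.
ΣFy = 0 ⇒ N_floor = 914.3 N, so the maximum friction is μ_s·N_floor = 0.28×914.3 = 256 N. ΣFx = 0 ⇒ N_wall = f, so at the slipping point N = 256 N.
Substituting: 256×2.856 = 163.3 + 463.1·d ⇒ d = (731.1 − 163.3) / 463.1 = 1.23 m.

d ≈ 1.23 m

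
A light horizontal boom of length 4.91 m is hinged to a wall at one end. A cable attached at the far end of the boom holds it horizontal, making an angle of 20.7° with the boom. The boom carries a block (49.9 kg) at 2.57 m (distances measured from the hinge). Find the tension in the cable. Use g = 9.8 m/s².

Take moments about the hinge.
Block: 49.9 × 9.8 = 489 N down at 2.57 m → arm 2.57 m, τ = 489 × 2.57 = 1257 N·m clockwise.
Total clockwise load moment = 1257 N·m.
The cable tension T acts at 4.91 m; only its component perpendicular to the boom, T sinθ, produces torque. sin 20.7° = 0.3535.
Στ = 0 ⇒ T × 4.91 × 0.3535 = 1257 ⇒ T = 1257 / 1.736 = 724 N.

T ≈ 724 N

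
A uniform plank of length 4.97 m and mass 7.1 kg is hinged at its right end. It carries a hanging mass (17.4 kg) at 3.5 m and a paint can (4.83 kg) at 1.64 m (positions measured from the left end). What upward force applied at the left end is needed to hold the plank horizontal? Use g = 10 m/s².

F ≈ 119 N

Sum moments about the right end (the unknown pivot reaction has zero arm there).
Beam weight: 7.1 × 10 = 71 N down at 2.485 m → arm 2.485 m, τ = 71 × 2.485 = 176.4 N·m counterclockwise.
Hanging mass: 17.4 × 10 = 174 N down at 3.5 m → arm 1.47 m, τ = 174 × 1.47 = 255.8 N·m counterclockwise.
Paint can: 4.83 × 10 = 48.3 N down at 1.64 m → arm 3.33 m, τ = 48.3 × 3.33 = 160.8 N·m counterclockwise.
Net moment of the loads = 593 N·m counterclockwise.
The upward force F acts at the left end, arm 4.97 m, giving F × 4.97 clockwise.
Στ = 0 ⇒ F × 4.97 = 593 ⇒ F = 593 / 4.97 = 119 N.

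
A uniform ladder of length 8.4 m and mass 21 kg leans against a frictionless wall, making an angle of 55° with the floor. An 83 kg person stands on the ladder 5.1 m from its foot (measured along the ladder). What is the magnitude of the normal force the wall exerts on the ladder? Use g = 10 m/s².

N_wall ≈ 426 N

Take moments about the foot of the ladder.
Ladder weight 21×10 = 210 N acts at 4.2 m along the ladder; its horizontal arm is 4.2·cos55° = 2.409 m → τ = 505.9 N·m clockwise.
Person: 83×10 = 830 N at 5.1 m → arm 2.925 m → τ = 2428 N·m clockwise.
Wall normal N acts horizontally at the top; its moment arm is the height L sinθ = 8.4·sin55° = 6.881 m, counterclockwise.
Στ = 0 ⇒ N × 6.881 = 2934 ⇒ N = 426 N.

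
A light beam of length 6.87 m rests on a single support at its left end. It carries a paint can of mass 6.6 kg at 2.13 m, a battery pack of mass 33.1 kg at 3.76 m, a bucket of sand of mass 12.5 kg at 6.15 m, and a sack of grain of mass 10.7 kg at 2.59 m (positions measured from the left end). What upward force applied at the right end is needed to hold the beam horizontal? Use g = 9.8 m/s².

F ≈ 347 N

Take moments about the left end.
Paint can: 6.6 × 9.8 = 64.68 N down at 2.13 m → arm 2.13 m, τ = 64.68 × 2.13 = 137.8 N·m clockwise.
Battery pack: 33.1 × 9.8 = 324.4 N down at 3.76 m → arm 3.76 m, τ = 324.4 × 3.76 = 1220 N·m clockwise.
Bucket of sand: 12.5 × 9.8 = 122.5 N down at 6.15 m → arm 6.15 m, τ = 122.5 × 6.15 = 753.4 N·m clockwise.
Sack of grain: 10.7 × 9.8 = 104.9 N down at 2.59 m → arm 2.59 m, τ = 104.9 × 2.59 = 271.7 N·m clockwise.
Net moment of the loads = 2383 N·m clockwise.
The upward force F acts at the right end, arm 6.87 m, giving F × 6.87 counterclockwise.
For rotational equilibrium, F × 6.87 = 2383, so F = 2383 / 6.87 = 347 N.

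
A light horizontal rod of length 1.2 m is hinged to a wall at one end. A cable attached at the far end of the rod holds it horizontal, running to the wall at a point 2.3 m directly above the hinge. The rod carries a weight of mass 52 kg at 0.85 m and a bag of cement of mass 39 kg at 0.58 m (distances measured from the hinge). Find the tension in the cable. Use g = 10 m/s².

Take moments about the hinge.
Weight: 52 × 10 = 520 N down at 0.85 m → arm 0.85 m, τ = 520 × 0.85 = 442 N·m clockwise.
Bag of cement: 39 × 10 = 390 N down at 0.58 m → arm 0.58 m, τ = 390 × 0.58 = 226.2 N·m clockwise.
Total clockwise load moment = 668.2 N·m.
The cable tension T acts at 1.2 m; only its component perpendicular to the rod, T sinθ, produces torque. sinθ = h/√(h²+d²) = 2.3/√(2.3²+1.2²) = 0.8866.
Στ = 0 ⇒ T × 1.2 × 0.8866 = 668.2 ⇒ T = 668.2 / 1.064 = 628 N.

T ≈ 628 N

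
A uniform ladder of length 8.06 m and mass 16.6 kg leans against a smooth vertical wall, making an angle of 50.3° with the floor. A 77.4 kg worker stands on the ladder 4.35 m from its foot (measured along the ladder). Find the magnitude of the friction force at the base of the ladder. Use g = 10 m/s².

f ≈ 416 N

Choose the foot of the ladder as the axis so the floor normal and friction both act there and drop out.
Ladder weight 16.6×10 = 166 N acts at 4.03 m along the ladder; its horizontal arm is 4.03·cos50.3° = 2.574 m → τ = 427.3 N·m clockwise.
Worker: 77.4×10 = 774 N at 4.35 m → arm 2.779 m → τ = 2151 N·m clockwise.
Wall normal N acts horizontally at the top; its moment arm is the height L sinθ = 8.06·sin50.3° = 6.201 m, counterclockwise.
Balancing moments: N × 6.201 = 2578, giving N = 416 N.
ΣFx = 0: friction at the foot balances the wall's push, so f = N_wall = 416 N.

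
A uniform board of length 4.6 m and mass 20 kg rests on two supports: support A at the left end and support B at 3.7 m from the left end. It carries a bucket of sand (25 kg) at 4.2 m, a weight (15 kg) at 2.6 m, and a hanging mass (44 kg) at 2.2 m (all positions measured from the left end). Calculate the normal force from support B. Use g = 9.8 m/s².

R_B ≈ 760 N

About support A:
Beam weight: 20 × 9.8 = 196 N down at 2.3 m → arm 2.3 m, τ = 196 × 2.3 = 450.8 N·m clockwise.
Bucket of sand: 25 × 9.8 = 245 N down at 4.2 m → arm 4.2 m, τ = 245 × 4.2 = 1029 N·m clockwise.
Weight: 15 × 9.8 = 147 N down at 2.6 m → arm 2.6 m, τ = 147 × 2.6 = 382.2 N·m clockwise.
Hanging mass: 44 × 9.8 = 431.2 N down at 2.2 m → arm 2.2 m, τ = 431.2 × 2.2 = 948.6 N·m clockwise.
Net load moment about support A = 2811 N·m clockwise.
Reaction R at support B is upward at 3.7 m, arm 3.7 m → moment R × 3.7 counterclockwise.
For rotational equilibrium, R × 3.7 = 2811, so R = 760 N.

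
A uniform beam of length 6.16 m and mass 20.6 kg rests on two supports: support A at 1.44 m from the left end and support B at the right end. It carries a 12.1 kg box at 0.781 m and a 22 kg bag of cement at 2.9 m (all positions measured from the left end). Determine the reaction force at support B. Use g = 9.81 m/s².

Sum moments about support A (its reaction then has zero moment arm).
Beam weight: 20.6 × 9.81 = 202.1 N down at 3.08 m → arm 1.64 m, τ = 202.1 × 1.64 = 331.4 N·m clockwise.
Box: 12.1 × 9.81 = 118.7 N down at 0.781 m → arm 0.659 m, τ = 118.7 × 0.659 = 78.22 N·m counterclockwise.
Bag of cement: 22 × 9.81 = 215.8 N down at 2.9 m → arm 1.46 m, τ = 215.8 × 1.46 = 315.1 N·m clockwise.
Net load moment about support A = 568.3 N·m clockwise.
Reaction R at support B is upward at 6.16 m, arm 4.72 m → moment R × 4.72 counterclockwise.
Setting net torque to zero: R × 4.72 = 568.3 → R = 120 N.

R_B ≈ 120 N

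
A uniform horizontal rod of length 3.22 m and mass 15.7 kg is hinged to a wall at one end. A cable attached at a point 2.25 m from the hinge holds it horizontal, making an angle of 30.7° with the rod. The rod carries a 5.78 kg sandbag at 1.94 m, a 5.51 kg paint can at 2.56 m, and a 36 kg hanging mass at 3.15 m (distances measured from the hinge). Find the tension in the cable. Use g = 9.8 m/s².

Take moments about the hinge.
Beam weight: 15.7 × 9.8 = 153.9 N down at 1.61 m → arm 1.61 m, τ = 153.9 × 1.61 = 247.8 N·m clockwise.
Sandbag: 5.78 × 9.8 = 56.64 N down at 1.94 m → arm 1.94 m, τ = 56.64 × 1.94 = 109.9 N·m clockwise.
Paint can: 5.51 × 9.8 = 54 N down at 2.56 m → arm 2.56 m, τ = 54 × 2.56 = 138.2 N·m clockwise.
Hanging mass: 36 × 9.8 = 352.8 N down at 3.15 m → arm 3.15 m, τ = 352.8 × 3.15 = 1111 N·m clockwise.
Total clockwise load moment = 1607 N·m.
The cable tension T acts at 2.25 m; only its component perpendicular to the rod, T sinθ, produces torque. sin 30.7° = 0.5105.
Στ = 0 ⇒ T × 2.25 × 0.5105 = 1607 ⇒ T = 1607 / 1.149 = 1400 N.

T ≈ 1400 N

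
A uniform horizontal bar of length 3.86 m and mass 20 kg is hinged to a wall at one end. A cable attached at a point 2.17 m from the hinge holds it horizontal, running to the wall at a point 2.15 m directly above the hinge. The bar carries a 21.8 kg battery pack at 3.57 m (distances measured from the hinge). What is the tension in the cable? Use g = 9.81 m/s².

T ≈ 748 N

Taking torques about the hinge:
Beam weight: 20 × 9.81 = 196.2 N down at 1.93 m → arm 1.93 m, τ = 196.2 × 1.93 = 378.7 N·m clockwise.
Battery pack: 21.8 × 9.81 = 213.9 N down at 3.57 m → arm 3.57 m, τ = 213.9 × 3.57 = 763.6 N·m clockwise.
Total clockwise load moment = 1142 N·m.
The cable tension T acts at 2.17 m; only its component perpendicular to the bar, T sinθ, produces torque. sinθ = h/√(h²+d²) = 2.15/√(2.15²+2.17²) = 0.7038.
Balancing moments: T × 2.17 × 0.7038 = 1142, giving T = 1142 / 1.527 = 748 N.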